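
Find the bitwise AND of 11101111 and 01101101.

AND: 1 only when both bits are 1
  11101111
& 01101101
----------
  01101101
Decimal: 239 & 109 = 109



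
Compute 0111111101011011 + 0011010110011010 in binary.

Add column by column from the right: bit + bit + carry-in; write the sum mod 2, carry 1 when the sum is 2 or 3.
carry:  1111111000110100
        0111111101011011
+       0011010110011010
------------------------
       01011010011110101
(the carry out of the leftmost column, 0, becomes the leading bit)
Decimal check:
  0111111101011011 = 16384 + 8192 + 4096 + 2048 + 1024 + 512 + 256 + 64 + 16 + 8 + 2 + 1 = 32603
  0011010110011010 = 8192 + 4096 + 1024 + 256 + 128 + 16 + 8 + 2 = 13722
  32603 + 13722 = 46325, and 01011010011110101 = 32768 + 8192 + 4096 + 1024 + 128 + 64 + 32 + 16 + 4 + 1 = 46325 ✓



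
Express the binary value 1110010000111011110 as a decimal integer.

Sum of powers of 2 for each 1-bit:
2^1 + 2^2 + 2^3 + 2^4 + 2^6 + 2^7 + 2^8 + 2^13 + 2^16 + 2^17 + 2^18
= 2 + 4 + 8 + 16 + 64 + 128 + 256 + 8192 + 65536 + 131072 + 262144
= 467422



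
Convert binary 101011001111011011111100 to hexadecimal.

Group into 4-bit nibbles from right:
  1010 = A
  1100 = C
  1111 = F
  0110 = 6
  1111 = F
  1100 = C
Result: ACF6FC



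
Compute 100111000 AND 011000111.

AND: 1 only when both bits are 1
  100111000
& 011000111
-----------
  000000000
Decimal: 312 & 199 = 0



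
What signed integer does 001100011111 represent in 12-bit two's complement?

Binary: 001100011111
Sign bit: 0 (non-negative)
Read directly as an unsigned value:
001100011111 = 512 + 256 + 16 + 8 + 4 + 2 + 1 = 799
Value: 799



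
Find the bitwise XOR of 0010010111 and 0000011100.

XOR: 1 when bits differ
  0010010111
^ 0000011100
------------
  0010001011
Decimal: 151 ^ 28 = 139



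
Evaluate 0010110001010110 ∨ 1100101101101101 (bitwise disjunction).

OR: 1 when either bit is 1
  0010110001010110
| 1100101101101101
------------------
  1110111101111111
Decimal: 11350 | 52077 = 61311



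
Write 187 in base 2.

Using repeated division by 2:
187 ÷ 2 = 93 remainder 1
93 ÷ 2 = 46 remainder 1
46 ÷ 2 = 23 remainder 0
23 ÷ 2 = 11 remainder 1
11 ÷ 2 = 5 remainder 1
5 ÷ 2 = 2 remainder 1
2 ÷ 2 = 1 remainder 0
1 ÷ 2 = 0 remainder 1
Reading remainders bottom to top: 10111011



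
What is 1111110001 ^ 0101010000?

XOR: 1 when bits differ
  1111110001
^ 0101010000
------------
  1010100001
Decimal: 1009 ^ 336 = 673



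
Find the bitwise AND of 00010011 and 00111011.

AND: 1 only when both bits are 1
  00010011
& 00111011
----------
  00010011
Decimal: 19 & 59 = 19



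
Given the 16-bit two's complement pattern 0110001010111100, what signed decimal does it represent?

Binary: 0110001010111100
Sign bit: 0 (non-negative)
Read directly as an unsigned value:
0110001010111100 = 16384 + 8192 + 512 + 128 + 32 + 16 + 8 + 4 = 25276
Value: 25276



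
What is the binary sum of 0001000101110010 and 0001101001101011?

Add column by column from the right: bit + bit + carry-in; write the sum mod 2, carry 1 when the sum is 2 or 3.
carry:  0010000011000100
        0001000101110010
+       0001101001101011
------------------------
       00010101111011101
(the carry out of the leftmost column, 0, becomes the leading bit)
Decimal check:
  0001000101110010 = 4096 + 256 + 64 + 32 + 16 + 2 = 4466
  0001101001101011 = 4096 + 2048 + 512 + 64 + 32 + 8 + 2 + 1 = 6763
  4466 + 6763 = 11229, and 00010101111011101 = 8192 + 2048 + 512 + 256 + 128 + 64 + 16 + 8 + 4 + 1 = 11229 ✓



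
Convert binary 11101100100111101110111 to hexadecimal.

Group into 4-bit nibbles from right:
  0111 = 7
  0110 = 6
  0100 = 4
  1111 = F
  0111 = 7
  0111 = 7
Result: 764F77



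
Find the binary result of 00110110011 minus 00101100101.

Method 1 - Direct subtraction (column by column from the right: bit − bit − borrow-in; if negative, add 2 and borrow 1 from the next column):
borrow: 00010011000
        00110110011
-       00101100101
-------------------
        00001001110

Method 2 - Add two's complement:
Two's complement of 00101100101: invert → 11010011010, add 1 → 11010011011
  00110110011
+ 11010011011
-------------
 100001001110  (end carry out of the top bit = 1)
Discarding the end carry: 00001001110
Decimal check:
  00110110011 = 256 + 128 + 32 + 16 + 2 + 1 = 435
  00101100101 = 256 + 64 + 32 + 4 + 1 = 357
  435 - 357 = 78, and 00001001110 = 64 + 8 + 4 + 2 = 78 ✓



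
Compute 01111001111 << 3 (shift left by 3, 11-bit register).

Original: 01111001111 (decimal 975)
Shift left by 3 positions
Append 3 zeros on the right and drop the 3 high bits that overflow the 11-bit width
Result: 11001111000 (decimal 1656)
Equivalent: 975 << 3 = 975 × 2^3 = 7800, truncated to 11 bits = 1656



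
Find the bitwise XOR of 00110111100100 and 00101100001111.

XOR: 1 when bits differ
  00110111100100
^ 00101100001111
----------------
  00011011101011
Decimal: 3556 ^ 2831 = 1771



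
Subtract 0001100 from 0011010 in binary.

Method 1 - Direct subtraction (column by column from the right: bit − bit − borrow-in; if negative, add 2 and borrow 1 from the next column):
borrow: 0011000
        0011010
-       0001100
---------------
        0001110

Method 2 - Add two's complement:
Two's complement of 0001100: invert → 1110011, add 1 → 1110100
  0011010
+ 1110100
---------
 10001110  (end carry out of the top bit = 1)
Discarding the end carry: 0001110
Decimal check:
  0011010 = 16 + 8 + 2 = 26
  0001100 = 8 + 4 = 12
  26 - 12 = 14, and 0001110 = 8 + 4 + 2 = 14 ✓



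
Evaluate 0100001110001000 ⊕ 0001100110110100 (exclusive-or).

XOR: 1 when bits differ
  0100001110001000
^ 0001100110110100
------------------
  0101101000111100
Decimal: 17288 ^ 6580 = 23100



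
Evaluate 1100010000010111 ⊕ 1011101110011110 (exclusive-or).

XOR: 1 when bits differ
  1100010000010111
^ 1011101110011110
------------------
  0111111110001001
Decimal: 50199 ^ 48030 = 32649



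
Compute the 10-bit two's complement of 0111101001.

Original: 0111101001
Step 1 - Invert all bits: 1000010110
Step 2 - Add 1: 1000010111
Verification: 0111101001 + 1000010111 = 10000000000; discarding the end carry (carry out of the top bit) leaves the 10-bit value 0000000000, as required for x + (-x)



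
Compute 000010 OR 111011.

OR: 1 when either bit is 1
  000010
| 111011
--------
  111011
Decimal: 2 | 59 = 59



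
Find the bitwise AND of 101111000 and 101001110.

AND: 1 only when both bits are 1
  101111000
& 101001110
-----------
  101001000
Decimal: 376 & 334 = 328



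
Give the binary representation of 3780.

Using repeated division by 2:
3780 ÷ 2 = 1890 remainder 0
1890 ÷ 2 = 945 remainder 0
945 ÷ 2 = 472 remainder 1
472 ÷ 2 = 236 remainder 0
236 ÷ 2 = 118 remainder 0
118 ÷ 2 = 59 remainder 0
59 ÷ 2 = 29 remainder 1
29 ÷ 2 = 14 remainder 1
14 ÷ 2 = 7 remainder 0
7 ÷ 2 = 3 remainder 1
3 ÷ 2 = 1 remainder 1
1 ÷ 2 = 0 remainder 1
Reading remainders bottom to top: 111011000100



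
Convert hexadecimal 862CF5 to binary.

Convert each hex digit to 4 bits:
  8 = 1000
  6 = 0110
  2 = 0010
  C = 1100
  F = 1111
  5 = 0101
Concatenate: 100001100010110011110101



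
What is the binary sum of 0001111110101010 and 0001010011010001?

Add column by column from the right: bit + bit + carry-in; write the sum mod 2, carry 1 when the sum is 2 or 3.
carry:  0011111100000000
        0001111110101010
+       0001010011010001
------------------------
       00011010001111011
(the carry out of the leftmost column, 0, becomes the leading bit)
Decimal check:
  0001111110101010 = 4096 + 2048 + 1024 + 512 + 256 + 128 + 32 + 8 + 2 = 8106
  0001010011010001 = 4096 + 1024 + 128 + 64 + 16 + 1 = 5329
  8106 + 5329 = 13435, and 00011010001111011 = 8192 + 4096 + 1024 + 64 + 32 + 16 + 8 + 2 + 1 = 13435 ✓



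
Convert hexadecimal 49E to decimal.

Expand by place value (powers of 16):
Digit values: E = 14
49E = 4 × 16^2 + 9 × 16^1 + 14 × 16^0
= 4 × 256 + 9 × 16 + 14 × 1
= 1024 + 144 + 14
= 1182



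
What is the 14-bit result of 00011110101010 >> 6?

Original: 00011110101010 (decimal 1962)
Shift right by 6 positions
Drop the 6 low bits; fill with zeros on the left
Result: 00000000011110 (decimal 30)
Equivalent: 1962 >> 6 = 1962 ÷ 2^6 = 30



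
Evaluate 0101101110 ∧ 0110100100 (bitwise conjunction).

AND: 1 only when both bits are 1
  0101101110
& 0110100100
------------
  0100100100
Decimal: 366 & 420 = 292



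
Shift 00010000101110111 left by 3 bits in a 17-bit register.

Original: 00010000101110111 (decimal 8567)
Shift left by 3 positions
Append 3 zeros on the right
Result: 10000101110111000 (decimal 68536)
Equivalent: 8567 << 3 = 8567 × 2^3 = 68536



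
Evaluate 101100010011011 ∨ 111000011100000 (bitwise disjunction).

OR: 1 when either bit is 1
  101100010011011
| 111000011100000
-----------------
  111100011111011
Decimal: 22683 | 28896 = 30971



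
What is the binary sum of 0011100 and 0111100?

Add column by column from the right: bit + bit + carry-in; write the sum mod 2, carry 1 when the sum is 2 or 3.
carry:  1111000
        0011100
+       0111100
---------------
       01011000
(the carry out of the leftmost column, 0, becomes the leading bit)
Decimal check:
  0011100 = 16 + 8 + 4 = 28
  0111100 = 32 + 16 + 8 + 4 = 60
  28 + 60 = 88, and 01011000 = 64 + 16 + 8 = 88 ✓



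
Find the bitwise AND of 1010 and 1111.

AND: 1 only when both bits are 1
  1010
& 1111
------
  1010
Decimal: 10 & 15 = 10



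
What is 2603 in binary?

Using repeated division by 2:
2603 ÷ 2 = 1301 remainder 1
1301 ÷ 2 = 650 remainder 1
650 ÷ 2 = 325 remainder 0
325 ÷ 2 = 162 remainder 1
162 ÷ 2 = 81 remainder 0
81 ÷ 2 = 40 remainder 1
40 ÷ 2 = 20 remainder 0
20 ÷ 2 = 10 remainder 0
10 ÷ 2 = 5 remainder 0
5 ÷ 2 = 2 remainder 1
2 ÷ 2 = 1 remainder 0
1 ÷ 2 = 0 remainder 1
Reading remainders bottom to top: 101000101011



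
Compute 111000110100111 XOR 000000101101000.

XOR: 1 when bits differ
  111000110100111
^ 000000101101000
-----------------
  111000011001111
Decimal: 29095 ^ 360 = 28879



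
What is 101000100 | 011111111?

OR: 1 when either bit is 1
  101000100
| 011111111
-----------
  111111111
Decimal: 324 | 255 = 511



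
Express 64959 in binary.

Using repeated division by 2:
64959 ÷ 2 = 32479 remainder 1
32479 ÷ 2 = 16239 remainder 1
16239 ÷ 2 = 8119 remainder 1
8119 ÷ 2 = 4059 remainder 1
4059 ÷ 2 = 2029 remainder 1
2029 ÷ 2 = 1014 remainder 1
1014 ÷ 2 = 507 remainder 0
507 ÷ 2 = 253 remainder 1
253 ÷ 2 = 126 remainder 1
126 ÷ 2 = 63 remainder 0
63 ÷ 2 = 31 remainder 1
31 ÷ 2 = 15 remainder 1
15 ÷ 2 = 7 remainder 1
7 ÷ 2 = 3 remainder 1
3 ÷ 2 = 1 remainder 1
1 ÷ 2 = 0 remainder 1
Reading remainders bottom to top: 1111110110111111



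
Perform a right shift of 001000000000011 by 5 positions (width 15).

Original: 001000000000011 (decimal 4099)
Shift right by 5 positions
Drop the 5 low bits; fill with zeros on the left
Result: 000000010000000 (decimal 128)
Equivalent: 4099 >> 5 = 4099 ÷ 2^5 = 128



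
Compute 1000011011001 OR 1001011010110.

OR: 1 when either bit is 1
  1000011011001
| 1001011010110
---------------
  1001011011111
Decimal: 4313 | 4822 = 4831



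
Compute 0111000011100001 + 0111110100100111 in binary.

Add column by column from the right: bit + bit + carry-in; write the sum mod 2, carry 1 when the sum is 2 or 3.
carry:  1110001111001110
        0111000011100001
+       0111110100100111
------------------------
       01110111000001000
(the carry out of the leftmost column, 0, becomes the leading bit)
Decimal check:
  0111000011100001 = 16384 + 8192 + 4096 + 128 + 64 + 32 + 1 = 28897
  0111110100100111 = 16384 + 8192 + 4096 + 2048 + 1024 + 256 + 32 + 4 + 2 + 1 = 32039
  28897 + 32039 = 60936, and 01110111000001000 = 32768 + 16384 + 8192 + 2048 + 1024 + 512 + 8 = 60936 ✓



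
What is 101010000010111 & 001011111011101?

AND: 1 only when both bits are 1
  101010000010111
& 001011111011101
-----------------
  001010000010101
Decimal: 21527 & 6109 = 5141



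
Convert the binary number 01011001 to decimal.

Sum of powers of 2 for each 1-bit:
2^0 + 2^3 + 2^4 + 2^6
= 1 + 8 + 16 + 64
= 89



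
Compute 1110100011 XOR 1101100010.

XOR: 1 when bits differ
  1110100011
^ 1101100010
------------
  0011000001
Decimal: 931 ^ 866 = 193



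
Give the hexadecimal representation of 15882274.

Using repeated division by 16 (digits 10–15 are A–F):
15882274 ÷ 16 = 992642 remainder 2
992642 ÷ 16 = 62040 remainder 2
62040 ÷ 16 = 3877 remainder 8
3877 ÷ 16 = 242 remainder 5
242 ÷ 16 = 15 remainder 2
15 ÷ 16 = 0 remainder 15 (F)
Reading remainders bottom to top: F25822



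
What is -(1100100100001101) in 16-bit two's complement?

Original (sign bit 1, negative): 1100100100001101
Step 1 - Invert all bits: 0011011011110010
Step 2 - Add 1: 0011011011110011
Verification: 1100100100001101 + 0011011011110011 = 10000000000000000; discarding the end carry (carry out of the top bit) leaves the 16-bit value 0000000000000000, as required for x + (-x)



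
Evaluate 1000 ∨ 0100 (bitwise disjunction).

OR: 1 when either bit is 1
  1000
| 0100
------
  1100
Decimal: 8 | 4 = 12



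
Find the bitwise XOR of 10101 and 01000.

XOR: 1 when bits differ
  10101
^ 01000
-------
  11101
Decimal: 21 ^ 8 = 29



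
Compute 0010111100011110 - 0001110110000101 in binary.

Method 1 - Direct subtraction (column by column from the right: bit − bit − borrow-in; if negative, add 2 and borrow 1 from the next column):
borrow: 0010001100000010
        0010111100011110
-       0001110110000101
------------------------
        0001000110011001

Method 2 - Add two's complement:
Two's complement of 0001110110000101: invert → 1110001001111010, add 1 → 1110001001111011
  0010111100011110
+ 1110001001111011
------------------
 10001000110011001  (end carry out of the top bit = 1)
Discarding the end carry: 0001000110011001
Decimal check:
  0010111100011110 = 8192 + 2048 + 1024 + 512 + 256 + 16 + 8 + 4 + 2 = 12062
  0001110110000101 = 4096 + 2048 + 1024 + 256 + 128 + 4 + 1 = 7557
  12062 - 7557 = 4505, and 0001000110011001 = 4096 + 256 + 128 + 16 + 8 + 1 = 4505 ✓



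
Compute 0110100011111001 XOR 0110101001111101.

XOR: 1 when bits differ
  0110100011111001
^ 0110101001111101
------------------
  0000001010000100
Decimal: 26873 ^ 27261 = 644



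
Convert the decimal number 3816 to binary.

Using repeated division by 2:
3816 ÷ 2 = 1908 remainder 0
1908 ÷ 2 = 954 remainder 0
954 ÷ 2 = 477 remainder 0
477 ÷ 2 = 238 remainder 1
238 ÷ 2 = 119 remainder 0
119 ÷ 2 = 59 remainder 1
59 ÷ 2 = 29 remainder 1
29 ÷ 2 = 14 remainder 1
14 ÷ 2 = 7 remainder 0
7 ÷ 2 = 3 remainder 1
3 ÷ 2 = 1 remainder 1
1 ÷ 2 = 0 remainder 1
Reading remainders bottom to top: 111011101000



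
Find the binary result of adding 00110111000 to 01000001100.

Add column by column from the right: bit + bit + carry-in; write the sum mod 2, carry 1 when the sum is 2 or 3.
carry:  00001110000
        00110111000
+       01000001100
-------------------
       001111000100
(the carry out of the leftmost column, 0, becomes the leading bit)
Decimal check:
  00110111000 = 256 + 128 + 32 + 16 + 8 = 440
  01000001100 = 512 + 8 + 4 = 524
  440 + 524 = 964, and 001111000100 = 512 + 256 + 128 + 64 + 4 = 964 ✓



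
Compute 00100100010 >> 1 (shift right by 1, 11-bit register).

Original: 00100100010 (decimal 290)
Shift right by 1 position
Drop the 1 low bit; fill with zero on the left
Result: 00010010001 (decimal 145)
Equivalent: 290 >> 1 = 290 ÷ 2^1 = 145



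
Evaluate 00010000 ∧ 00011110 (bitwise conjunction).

AND: 1 only when both bits are 1
  00010000
& 00011110
----------
  00010000
Decimal: 16 & 30 = 16



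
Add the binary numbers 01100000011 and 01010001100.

Add column by column from the right: bit + bit + carry-in; write the sum mod 2, carry 1 when the sum is 2 or 3.
carry:  10000000000
        01100000011
+       01010001100
-------------------
       010110001111
(the carry out of the leftmost column, 0, becomes the leading bit)
Decimal check:
  01100000011 = 512 + 256 + 2 + 1 = 771
  01010001100 = 512 + 128 + 8 + 4 = 652
  771 + 652 = 1423, and 010110001111 = 1024 + 256 + 128 + 8 + 4 + 2 + 1 = 1423 ✓



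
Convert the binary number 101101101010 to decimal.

Sum of powers of 2 for each 1-bit:
2^1 + 2^3 + 2^5 + 2^6 + 2^8 + 2^9 + 2^11
= 2 + 8 + 32 + 64 + 256 + 512 + 2048
= 2922



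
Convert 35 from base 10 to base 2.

Using repeated division by 2:
35 ÷ 2 = 17 remainder 1
17 ÷ 2 = 8 remainder 1
8 ÷ 2 = 4 remainder 0
4 ÷ 2 = 2 remainder 0
2 ÷ 2 = 1 remainder 0
1 ÷ 2 = 0 remainder 1
Reading remainders bottom to top: 100011



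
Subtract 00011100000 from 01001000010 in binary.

Method 1 - Direct subtraction (column by column from the right: bit − bit − borrow-in; if negative, add 2 and borrow 1 from the next column):
borrow: 01111000000
        01001000010
-       00011100000
-------------------
        00101100010

Method 2 - Add two's complement:
Two's complement of 00011100000: invert → 11100011111, add 1 → 11100100000
  01001000010
+ 11100100000
-------------
 100101100010  (end carry out of the top bit = 1)
Discarding the end carry: 00101100010
Decimal check:
  01001000010 = 512 + 64 + 2 = 578
  00011100000 = 128 + 64 + 32 = 224
  578 - 224 = 354, and 00101100010 = 256 + 64 + 32 + 2 = 354 ✓



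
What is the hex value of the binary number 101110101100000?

Group into 4-bit nibbles from right:
  0101 = 5
  1101 = D
  0110 = 6
  0000 = 0
Result: 5D60



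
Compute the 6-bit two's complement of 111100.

Original (sign bit 1, negative): 111100
Step 1 - Invert all bits: 000011
Step 2 - Add 1: 000100
Verification: 111100 + 000100 = 1000000; discarding the end carry (carry out of the top bit) leaves the 6-bit value 000000, as required for x + (-x)



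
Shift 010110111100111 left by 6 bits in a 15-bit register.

Original: 010110111100111 (decimal 11751)
Shift left by 6 positions
Append 6 zeros on the right and drop the 6 high bits that overflow the 15-bit width
Result: 111100111000000 (decimal 31168)
Equivalent: 11751 << 6 = 11751 × 2^6 = 752064, truncated to 15 bits = 31168



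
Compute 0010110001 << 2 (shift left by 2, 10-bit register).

Original: 0010110001 (decimal 177)
Shift left by 2 positions
Append 2 zeros on the right
Result: 1011000100 (decimal 708)
Equivalent: 177 << 2 = 177 × 2^2 = 708



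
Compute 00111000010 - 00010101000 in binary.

Method 1 - Direct subtraction (column by column from the right: bit − bit − borrow-in; if negative, add 2 and borrow 1 from the next column):
borrow: 00001110000
        00111000010
-       00010101000
-------------------
        00100011010

Method 2 - Add two's complement:
Two's complement of 00010101000: invert → 11101010111, add 1 → 11101011000
  00111000010
+ 11101011000
-------------
 100100011010  (end carry out of the top bit = 1)
Discarding the end carry: 00100011010
Decimal check:
  00111000010 = 256 + 128 + 64 + 2 = 450
  00010101000 = 128 + 32 + 8 = 168
  450 - 168 = 282, and 00100011010 = 256 + 16 + 8 + 2 = 282 ✓



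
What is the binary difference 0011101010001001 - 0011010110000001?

Method 1 - Direct subtraction (column by column from the right: bit − bit − borrow-in; if negative, add 2 and borrow 1 from the next column):
borrow: 0000101000000000
        0011101010001001
-       0011010110000001
------------------------
        0000010100001000

Method 2 - Add two's complement:
Two's complement of 0011010110000001: invert → 1100101001111110, add 1 → 1100101001111111
  0011101010001001
+ 1100101001111111
------------------
 10000010100001000  (end carry out of the top bit = 1)
Discarding the end carry: 0000010100001000
Decimal check:
  0011101010001001 = 8192 + 4096 + 2048 + 512 + 128 + 8 + 1 = 14985
  0011010110000001 = 8192 + 4096 + 1024 + 256 + 128 + 1 = 13697
  14985 - 13697 = 1288, and 0000010100001000 = 1024 + 256 + 8 = 1288 ✓



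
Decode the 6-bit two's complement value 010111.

Binary: 010111
Sign bit: 0 (non-negative)
Read directly as an unsigned value:
010111 = 16 + 4 + 2 + 1 = 23
Value: 23



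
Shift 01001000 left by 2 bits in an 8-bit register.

Original: 01001000 (decimal 72)
Shift left by 2 positions
Append 2 zeros on the right and drop the 2 high bits that overflow the 8-bit width
Result: 00100000 (decimal 32)
Equivalent: 72 << 2 = 72 × 2^2 = 288, truncated to 8 bits = 32



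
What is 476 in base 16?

Using repeated division by 16 (digits 10–15 are A–F):
476 ÷ 16 = 29 remainder 12 (C)
29 ÷ 16 = 1 remainder 13 (D)
1 ÷ 16 = 0 remainder 1
Reading remainders bottom to top: 1DC



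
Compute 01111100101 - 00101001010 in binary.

Method 1 - Direct subtraction (column by column from the right: bit − bit − borrow-in; if negative, add 2 and borrow 1 from the next column):
borrow: 00000110100
        01111100101
-       00101001010
-------------------
        01010011011

Method 2 - Add two's complement:
Two's complement of 00101001010: invert → 11010110101, add 1 → 11010110110
  01111100101
+ 11010110110
-------------
 101010011011  (end carry out of the top bit = 1)
Discarding the end carry: 01010011011
Decimal check:
  01111100101 = 512 + 256 + 128 + 64 + 32 + 4 + 1 = 997
  00101001010 = 256 + 64 + 8 + 2 = 330
  997 - 330 = 667, and 01010011011 = 512 + 128 + 16 + 8 + 2 + 1 = 667 ✓



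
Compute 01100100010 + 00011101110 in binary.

Add column by column from the right: bit + bit + carry-in; write the sum mod 2, carry 1 when the sum is 2 or 3.
carry:  11111011100
        01100100010
+       00011101110
-------------------
       010000010000
(the carry out of the leftmost column, 0, becomes the leading bit)
Decimal check:
  01100100010 = 512 + 256 + 32 + 2 = 802
  00011101110 = 128 + 64 + 32 + 8 + 4 + 2 = 238
  802 + 238 = 1040, and 010000010000 = 1024 + 16 = 1040 ✓



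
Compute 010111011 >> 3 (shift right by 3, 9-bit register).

Original: 010111011 (decimal 187)
Shift right by 3 positions
Drop the 3 low bits; fill with zeros on the left
Result: 000010111 (decimal 23)
Equivalent: 187 >> 3 = 187 ÷ 2^3 = 23



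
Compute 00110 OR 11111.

OR: 1 when either bit is 1
  00110
| 11111
-------
  11111
Decimal: 6 | 31 = 31



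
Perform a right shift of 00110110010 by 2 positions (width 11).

Original: 00110110010 (decimal 434)
Shift right by 2 positions
Drop the 2 low bits; fill with zeros on the left
Result: 00001101100 (decimal 108)
Equivalent: 434 >> 2 = 434 ÷ 2^2 = 108



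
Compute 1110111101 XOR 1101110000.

XOR: 1 when bits differ
  1110111101
^ 1101110000
------------
  0011001101
Decimal: 957 ^ 880 = 205



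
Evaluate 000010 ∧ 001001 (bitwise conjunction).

AND: 1 only when both bits are 1
  000010
& 001001
--------
  000000
Decimal: 2 & 9 = 0



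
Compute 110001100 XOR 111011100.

XOR: 1 when bits differ
  110001100
^ 111011100
-----------
  001010000
Decimal: 396 ^ 476 = 80



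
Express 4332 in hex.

Using repeated division by 16 (digits 10–15 are A–F):
4332 ÷ 16 = 270 remainder 12 (C)
270 ÷ 16 = 16 remainder 14 (E)
16 ÷ 16 = 1 remainder 0
1 ÷ 16 = 0 remainder 1
Reading remainders bottom to top: 10EC



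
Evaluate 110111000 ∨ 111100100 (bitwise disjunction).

OR: 1 when either bit is 1
  110111000
| 111100100
-----------
  111111100
Decimal: 440 | 484 = 508



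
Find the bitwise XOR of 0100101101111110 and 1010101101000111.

XOR: 1 when bits differ
  0100101101111110
^ 1010101101000111
------------------
  1110000000111001
Decimal: 19326 ^ 43847 = 57401



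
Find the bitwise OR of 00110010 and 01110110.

OR: 1 when either bit is 1
  00110010
| 01110110
----------
  01110110
Decimal: 50 | 118 = 118



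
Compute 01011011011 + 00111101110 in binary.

Add column by column from the right: bit + bit + carry-in; write the sum mod 2, carry 1 when the sum is 2 or 3.
carry:  11111111100
        01011011011
+       00111101110
-------------------
       010011001001
(the carry out of the leftmost column, 0, becomes the leading bit)
Decimal check:
  01011011011 = 512 + 128 + 64 + 16 + 8 + 2 + 1 = 731
  00111101110 = 256 + 128 + 64 + 32 + 8 + 4 + 2 = 494
  731 + 494 = 1225, and 010011001001 = 1024 + 128 + 64 + 8 + 1 = 1225 ✓



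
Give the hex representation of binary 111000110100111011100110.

Group into 4-bit nibbles from right:
  1110 = E
  0011 = 3
  0100 = 4
  1110 = E
  1110 = E
  0110 = 6
Result: E34EE6



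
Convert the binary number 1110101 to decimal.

Sum of powers of 2 for each 1-bit:
2^0 + 2^2 + 2^4 + 2^5 + 2^6
= 1 + 4 + 16 + 32 + 64
= 117



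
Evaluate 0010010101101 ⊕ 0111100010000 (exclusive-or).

XOR: 1 when bits differ
  0010010101101
^ 0111100010000
---------------
  0101110111101
Decimal: 1197 ^ 3856 = 3005



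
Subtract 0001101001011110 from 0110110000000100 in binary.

Method 1 - Direct subtraction (column by column from the right: bit − bit − borrow-in; if negative, add 2 and borrow 1 from the next column):
borrow: 0010011111111100
        0110110000000100
-       0001101001011110
------------------------
        0101000110100110

Method 2 - Add two's complement:
Two's complement of 0001101001011110: invert → 1110010110100001, add 1 → 1110010110100010
  0110110000000100
+ 1110010110100010
------------------
 10101000110100110  (end carry out of the top bit = 1)
Discarding the end carry: 0101000110100110
Decimal check:
  0110110000000100 = 16384 + 8192 + 2048 + 1024 + 4 = 27652
  0001101001011110 = 4096 + 2048 + 512 + 64 + 16 + 8 + 4 + 2 = 6750
  27652 - 6750 = 20902, and 0101000110100110 = 16384 + 4096 + 256 + 128 + 32 + 4 + 2 = 20902 ✓



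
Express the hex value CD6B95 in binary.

Convert each hex digit to 4 bits:
  C = 1100
  D = 1101
  6 = 0110
  B = 1011
  9 = 1001
  5 = 0101
Concatenate: 110011010110101110010101



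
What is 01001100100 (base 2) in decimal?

Sum of powers of 2 for each 1-bit:
2^2 + 2^5 + 2^6 + 2^9
= 4 + 32 + 64 + 512
= 612



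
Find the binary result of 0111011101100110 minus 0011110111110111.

Method 1 - Direct subtraction (column by column from the right: bit − bit − borrow-in; if negative, add 2 and borrow 1 from the next column):
borrow: 0111001111111110
        0111011101100110
-       0011110111110111
------------------------
        0011100101101111

Method 2 - Add two's complement:
Two's complement of 0011110111110111: invert → 1100001000001000, add 1 → 1100001000001001
  0111011101100110
+ 1100001000001001
------------------
 10011100101101111  (end carry out of the top bit = 1)
Discarding the end carry: 0011100101101111
Decimal check:
  0111011101100110 = 16384 + 8192 + 4096 + 1024 + 512 + 256 + 64 + 32 + 4 + 2 = 30566
  0011110111110111 = 8192 + 4096 + 2048 + 1024 + 256 + 128 + 64 + 32 + 16 + 4 + 2 + 1 = 15863
  30566 - 15863 = 14703, and 0011100101101111 = 8192 + 4096 + 2048 + 256 + 64 + 32 + 8 + 4 + 2 + 1 = 14703 ✓



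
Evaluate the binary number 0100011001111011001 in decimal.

Sum of powers of 2 for each 1-bit:
2^0 + 2^3 + 2^4 + 2^6 + 2^7 + 2^8 + 2^9 + 2^12 + 2^13 + 2^17
= 1 + 8 + 16 + 64 + 128 + 256 + 512 + 4096 + 8192 + 131072
= 144345



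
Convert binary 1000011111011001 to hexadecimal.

Group into 4-bit nibbles from right:
  1000 = 8
  0111 = 7
  1101 = D
  1001 = 9
Result: 87D9



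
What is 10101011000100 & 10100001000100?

AND: 1 only when both bits are 1
  10101011000100
& 10100001000100
----------------
  10100001000100
Decimal: 10948 & 10308 = 10308



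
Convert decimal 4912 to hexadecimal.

Using repeated division by 16 (digits 10–15 are A–F):
4912 ÷ 16 = 307 remainder 0
307 ÷ 16 = 19 remainder 3
19 ÷ 16 = 1 remainder 3
1 ÷ 16 = 0 remainder 1
Reading remainders bottom to top: 1330



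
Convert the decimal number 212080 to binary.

Using repeated division by 2:
212080 ÷ 2 = 106040 remainder 0
106040 ÷ 2 = 53020 remainder 0
53020 ÷ 2 = 26510 remainder 0
26510 ÷ 2 = 13255 remainder 0
13255 ÷ 2 = 6627 remainder 1
6627 ÷ 2 = 3313 remainder 1
3313 ÷ 2 = 1656 remainder 1
1656 ÷ 2 = 828 remainder 0
828 ÷ 2 = 414 remainder 0
414 ÷ 2 = 207 remainder 0
207 ÷ 2 = 103 remainder 1
103 ÷ 2 = 51 remainder 1
51 ÷ 2 = 25 remainder 1
25 ÷ 2 = 12 remainder 1
12 ÷ 2 = 6 remainder 0
6 ÷ 2 = 3 remainder 0
3 ÷ 2 = 1 remainder 1
1 ÷ 2 = 0 remainder 1
Reading remainders bottom to top: 110011110001110000



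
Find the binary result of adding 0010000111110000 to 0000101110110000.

Add column by column from the right: bit + bit + carry-in; write the sum mod 2, carry 1 when the sum is 2 or 3.
carry:  0000011111100000
        0010000111110000
+       0000101110110000
------------------------
       00010110110100000
(the carry out of the leftmost column, 0, becomes the leading bit)
Decimal check:
  0010000111110000 = 8192 + 256 + 128 + 64 + 32 + 16 = 8688
  0000101110110000 = 2048 + 512 + 256 + 128 + 32 + 16 = 2992
  8688 + 2992 = 11680, and 00010110110100000 = 8192 + 2048 + 1024 + 256 + 128 + 32 = 11680 ✓



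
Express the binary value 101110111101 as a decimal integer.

Sum of powers of 2 for each 1-bit:
2^0 + 2^2 + 2^3 + 2^4 + 2^5 + 2^7 + 2^8 + 2^9 + 2^11
= 1 + 4 + 8 + 16 + 32 + 128 + 256 + 512 + 2048
= 3005



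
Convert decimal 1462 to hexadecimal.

Using repeated division by 16 (digits 10–15 are A–F):
1462 ÷ 16 = 91 remainder 6
91 ÷ 16 = 5 remainder 11 (B)
5 ÷ 16 = 0 remainder 5
Reading remainders bottom to top: 5B6



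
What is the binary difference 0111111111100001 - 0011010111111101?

Method 1 - Direct subtraction (column by column from the right: bit − bit − borrow-in; if negative, add 2 and borrow 1 from the next column):
borrow: 0000001111111000
        0111111111100001
-       0011010111111101
------------------------
        0100100111100100

Method 2 - Add two's complement:
Two's complement of 0011010111111101: invert → 1100101000000010, add 1 → 1100101000000011
  0111111111100001
+ 1100101000000011
------------------
 10100100111100100  (end carry out of the top bit = 1)
Discarding the end carry: 0100100111100100
Decimal check:
  0111111111100001 = 16384 + 8192 + 4096 + 2048 + 1024 + 512 + 256 + 128 + 64 + 32 + 1 = 32737
  0011010111111101 = 8192 + 4096 + 1024 + 256 + 128 + 64 + 32 + 16 + 8 + 4 + 1 = 13821
  32737 - 13821 = 18916, and 0100100111100100 = 16384 + 2048 + 256 + 128 + 64 + 32 + 4 = 18916 ✓



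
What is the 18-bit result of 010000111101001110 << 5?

Original: 010000111101001110 (decimal 69454)
Shift left by 5 positions
Append 5 zeros on the right and drop the 5 high bits that overflow the 18-bit width
Result: 011110100111000000 (decimal 125376)
Equivalent: 69454 << 5 = 69454 × 2^5 = 2222528, truncated to 18 bits = 125376



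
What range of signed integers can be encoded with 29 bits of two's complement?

For 29-bit two's complement:
Minimum: -2^28 = -268435456
Maximum: 2^28 - 1 = 268435455



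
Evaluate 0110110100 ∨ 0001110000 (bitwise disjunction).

OR: 1 when either bit is 1
  0110110100
| 0001110000
------------
  0111110100
Decimal: 436 | 112 = 500



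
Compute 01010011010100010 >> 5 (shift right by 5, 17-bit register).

Original: 01010011010100010 (decimal 42658)
Shift right by 5 positions
Drop the 5 low bits; fill with zeros on the left
Result: 00000010100110101 (decimal 1333)
Equivalent: 42658 >> 5 = 42658 ÷ 2^5 = 1333



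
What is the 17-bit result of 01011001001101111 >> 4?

Original: 01011001001101111 (decimal 45679)
Shift right by 4 positions
Drop the 4 low bits; fill with zeros on the left
Result: 00000101100100110 (decimal 2854)
Equivalent: 45679 >> 4 = 45679 ÷ 2^4 = 2854



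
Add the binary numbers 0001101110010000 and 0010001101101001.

Add column by column from the right: bit + bit + carry-in; write the sum mod 2, carry 1 when the sum is 2 or 3.
carry:  0000011000000000
        0001101110010000
+       0010001101101001
------------------------
       00011111011111001
(the carry out of the leftmost column, 0, becomes the leading bit)
Decimal check:
  0001101110010000 = 4096 + 2048 + 512 + 256 + 128 + 16 = 7056
  0010001101101001 = 8192 + 512 + 256 + 64 + 32 + 8 + 1 = 9065
  7056 + 9065 = 16121, and 00011111011111001 = 8192 + 4096 + 2048 + 1024 + 512 + 128 + 64 + 32 + 16 + 8 + 1 = 16121 ✓



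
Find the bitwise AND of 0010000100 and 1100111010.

AND: 1 only when both bits are 1
  0010000100
& 1100111010
------------
  0000000000
Decimal: 132 & 826 = 0



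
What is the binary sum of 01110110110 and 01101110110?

Add column by column from the right: bit + bit + carry-in; write the sum mod 2, carry 1 when the sum is 2 or 3.
carry:  11111101100
        01110110110
+       01101110110
-------------------
       011100101100
(the carry out of the leftmost column, 0, becomes the leading bit)
Decimal check:
  01110110110 = 512 + 256 + 128 + 32 + 16 + 4 + 2 = 950
  01101110110 = 512 + 256 + 64 + 32 + 16 + 4 + 2 = 886
  950 + 886 = 1836, and 011100101100 = 1024 + 512 + 256 + 32 + 8 + 4 = 1836 ✓



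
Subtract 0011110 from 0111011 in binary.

Method 1 - Direct subtraction (column by column from the right: bit − bit − borrow-in; if negative, add 2 and borrow 1 from the next column):
borrow: 0111000
        0111011
-       0011110
---------------
        0011101

Method 2 - Add two's complement:
Two's complement of 0011110: invert → 1100001, add 1 → 1100010
  0111011
+ 1100010
---------
 10011101  (end carry out of the top bit = 1)
Discarding the end carry: 0011101
Decimal check:
  0111011 = 32 + 16 + 8 + 2 + 1 = 59
  0011110 = 16 + 8 + 4 + 2 = 30
  59 - 30 = 29, and 0011101 = 16 + 8 + 4 + 1 = 29 ✓



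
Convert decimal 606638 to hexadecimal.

Using repeated division by 16 (digits 10–15 are A–F):
606638 ÷ 16 = 37914 remainder 14 (E)
37914 ÷ 16 = 2369 remainder 10 (A)
2369 ÷ 16 = 148 remainder 1
148 ÷ 16 = 9 remainder 4
9 ÷ 16 = 0 remainder 9
Reading remainders bottom to top: 941AE



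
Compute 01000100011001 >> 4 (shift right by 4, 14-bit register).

Original: 01000100011001 (decimal 4377)
Shift right by 4 positions
Drop the 4 low bits; fill with zeros on the left
Result: 00000100010001 (decimal 273)
Equivalent: 4377 >> 4 = 4377 ÷ 2^4 = 273



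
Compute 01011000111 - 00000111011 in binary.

Method 1 - Direct subtraction (column by column from the right: bit − bit − borrow-in; if negative, add 2 and borrow 1 from the next column):
borrow: 00001110000
        01011000111
-       00000111011
-------------------
        01010001100

Method 2 - Add two's complement:
Two's complement of 00000111011: invert → 11111000100, add 1 → 11111000101
  01011000111
+ 11111000101
-------------
 101010001100  (end carry out of the top bit = 1)
Discarding the end carry: 01010001100
Decimal check:
  01011000111 = 512 + 128 + 64 + 4 + 2 + 1 = 711
  00000111011 = 32 + 16 + 8 + 2 + 1 = 59
  711 - 59 = 652, and 01010001100 = 512 + 128 + 8 + 4 = 652 ✓



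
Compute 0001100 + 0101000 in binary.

Add column by column from the right: bit + bit + carry-in; write the sum mod 2, carry 1 when the sum is 2 or 3.
carry:  0010000
        0001100
+       0101000
---------------
       00110100
(the carry out of the leftmost column, 0, becomes the leading bit)
Decimal check:
  0001100 = 8 + 4 = 12
  0101000 = 32 + 8 = 40
  12 + 40 = 52, and 00110100 = 32 + 16 + 4 = 52 ✓



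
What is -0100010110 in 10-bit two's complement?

Original: 0100010110
Step 1 - Invert all bits: 1011101001
Step 2 - Add 1: 1011101010
Verification: 0100010110 + 1011101010 = 10000000000; discarding the end carry (carry out of the top bit) leaves the 10-bit value 0000000000, as required for x + (-x)



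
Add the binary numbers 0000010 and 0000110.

Add column by column from the right: bit + bit + carry-in; write the sum mod 2, carry 1 when the sum is 2 or 3.
carry:  0001100
        0000010
+       0000110
---------------
       00001000
(the carry out of the leftmost column, 0, becomes the leading bit)
Decimal check:
  0000010 = 2
  0000110 = 4 + 2 = 6
  2 + 6 = 8, and 00001000 = 8 ✓



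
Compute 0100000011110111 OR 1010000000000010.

OR: 1 when either bit is 1
  0100000011110111
| 1010000000000010
------------------
  1110000011110111
Decimal: 16631 | 40962 = 57591



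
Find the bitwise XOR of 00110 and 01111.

XOR: 1 when bits differ
  00110
^ 01111
-------
  01001
Decimal: 6 ^ 15 = 9



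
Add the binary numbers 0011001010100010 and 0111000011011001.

Add column by column from the right: bit + bit + carry-in; write the sum mod 2, carry 1 when the sum is 2 or 3.
carry:  1110000100000000
        0011001010100010
+       0111000011011001
------------------------
       01010001101111011
(the carry out of the leftmost column, 0, becomes the leading bit)
Decimal check:
  0011001010100010 = 8192 + 4096 + 512 + 128 + 32 + 2 = 12962
  0111000011011001 = 16384 + 8192 + 4096 + 128 + 64 + 16 + 8 + 1 = 28889
  12962 + 28889 = 41851, and 01010001101111011 = 32768 + 8192 + 512 + 256 + 64 + 32 + 16 + 8 + 2 + 1 = 41851 ✓



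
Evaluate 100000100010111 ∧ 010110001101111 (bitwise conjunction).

AND: 1 only when both bits are 1
  100000100010111
& 010110001101111
-----------------
  000000000000111
Decimal: 16663 & 11375 = 7



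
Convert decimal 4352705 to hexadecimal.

Using repeated division by 16 (digits 10–15 are A–F):
4352705 ÷ 16 = 272044 remainder 1
272044 ÷ 16 = 17002 remainder 12 (C)
17002 ÷ 16 = 1062 remainder 10 (A)
1062 ÷ 16 = 66 remainder 6
66 ÷ 16 = 4 remainder 2
4 ÷ 16 = 0 remainder 4
Reading remainders bottom to top: 426AC1



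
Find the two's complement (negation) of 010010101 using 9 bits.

Original: 010010101
Step 1 - Invert all bits: 101101010
Step 2 - Add 1: 101101011
Verification: 010010101 + 101101011 = 1000000000; discarding the end carry (carry out of the top bit) leaves the 9-bit value 000000000, as required for x + (-x)



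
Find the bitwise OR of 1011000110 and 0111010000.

OR: 1 when either bit is 1
  1011000110
| 0111010000
------------
  1111010110
Decimal: 710 | 464 = 982



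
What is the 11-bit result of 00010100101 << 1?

Original: 00010100101 (decimal 165)
Shift left by 1 position
Append 1 zero on the right
Result: 00101001010 (decimal 330)
Equivalent: 165 << 1 = 165 × 2^1 = 330



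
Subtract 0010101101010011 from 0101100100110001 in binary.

Method 1 - Direct subtraction (column by column from the right: bit − bit − borrow-in; if negative, add 2 and borrow 1 from the next column):
borrow: 0101111110111100
        0101100100110001
-       0010101101010011
------------------------
        0010110111011110

Method 2 - Add two's complement:
Two's complement of 0010101101010011: invert → 1101010010101100, add 1 → 1101010010101101
  0101100100110001
+ 1101010010101101
------------------
 10010110111011110  (end carry out of the top bit = 1)
Discarding the end carry: 0010110111011110
Decimal check:
  0101100100110001 = 16384 + 4096 + 2048 + 256 + 32 + 16 + 1 = 22833
  0010101101010011 = 8192 + 2048 + 512 + 256 + 64 + 16 + 2 + 1 = 11091
  22833 - 11091 = 11742, and 0010110111011110 = 8192 + 2048 + 1024 + 256 + 128 + 64 + 16 + 8 + 4 + 2 = 11742 ✓



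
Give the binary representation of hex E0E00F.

Convert each hex digit to 4 bits:
  E = 1110
  0 = 0000
  E = 1110
  0 = 0000
  0 = 0000
  F = 1111
Concatenate: 111000001110000000001111



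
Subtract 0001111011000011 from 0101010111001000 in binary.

Method 1 - Direct subtraction (column by column from the right: bit − bit − borrow-in; if negative, add 2 and borrow 1 from the next column):
borrow: 0111110000001110
        0101010111001000
-       0001111011000011
------------------------
        0011011100000101

Method 2 - Add two's complement:
Two's complement of 0001111011000011: invert → 1110000100111100, add 1 → 1110000100111101
  0101010111001000
+ 1110000100111101
------------------
 10011011100000101  (end carry out of the top bit = 1)
Discarding the end carry: 0011011100000101
Decimal check:
  0101010111001000 = 16384 + 4096 + 1024 + 256 + 128 + 64 + 8 = 21960
  0001111011000011 = 4096 + 2048 + 1024 + 512 + 128 + 64 + 2 + 1 = 7875
  21960 - 7875 = 14085, and 0011011100000101 = 8192 + 4096 + 1024 + 512 + 256 + 4 + 1 = 14085 ✓

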